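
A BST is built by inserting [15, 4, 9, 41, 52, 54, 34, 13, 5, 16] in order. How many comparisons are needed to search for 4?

Search path for 4: 15 -> 4
Found: True
Comparisons: 2


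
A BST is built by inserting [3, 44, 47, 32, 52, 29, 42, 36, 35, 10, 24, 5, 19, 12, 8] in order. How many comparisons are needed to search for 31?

Search path for 31: 3 -> 44 -> 32 -> 29
Found: False
Comparisons: 4


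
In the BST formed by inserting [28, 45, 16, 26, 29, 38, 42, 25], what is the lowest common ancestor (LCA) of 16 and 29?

Tree insertion order: [28, 45, 16, 26, 29, 38, 42, 25]
Tree (level-order array): [28, 16, 45, None, 26, 29, None, 25, None, None, 38, None, None, None, 42]
In a BST, the LCA of p=16, q=29 is the first node v on the
root-to-leaf path with p <= v <= q (go left if both < v, right if both > v).
Walk from root:
  at 28: 16 <= 28 <= 29, this is the LCA
LCA = 28


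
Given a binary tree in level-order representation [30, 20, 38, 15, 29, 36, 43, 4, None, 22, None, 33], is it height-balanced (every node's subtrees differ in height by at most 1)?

Tree (level-order array): [30, 20, 38, 15, 29, 36, 43, 4, None, 22, None, 33]
Definition: a tree is height-balanced if, at every node, |h(left) - h(right)| <= 1 (empty subtree has height -1).
Bottom-up per-node check:
  node 4: h_left=-1, h_right=-1, diff=0 [OK], height=0
  node 15: h_left=0, h_right=-1, diff=1 [OK], height=1
  node 22: h_left=-1, h_right=-1, diff=0 [OK], height=0
  node 29: h_left=0, h_right=-1, diff=1 [OK], height=1
  node 20: h_left=1, h_right=1, diff=0 [OK], height=2
  node 33: h_left=-1, h_right=-1, diff=0 [OK], height=0
  node 36: h_left=0, h_right=-1, diff=1 [OK], height=1
  node 43: h_left=-1, h_right=-1, diff=0 [OK], height=0
  node 38: h_left=1, h_right=0, diff=1 [OK], height=2
  node 30: h_left=2, h_right=2, diff=0 [OK], height=3
All nodes satisfy the balance condition.
Result: Balanced


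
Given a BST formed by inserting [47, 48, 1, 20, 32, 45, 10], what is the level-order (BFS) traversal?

Tree insertion order: [47, 48, 1, 20, 32, 45, 10]
Tree (level-order array): [47, 1, 48, None, 20, None, None, 10, 32, None, None, None, 45]
BFS from the root, enqueuing left then right child of each popped node:
  queue [47] -> pop 47, enqueue [1, 48], visited so far: [47]
  queue [1, 48] -> pop 1, enqueue [20], visited so far: [47, 1]
  queue [48, 20] -> pop 48, enqueue [none], visited so far: [47, 1, 48]
  queue [20] -> pop 20, enqueue [10, 32], visited so far: [47, 1, 48, 20]
  queue [10, 32] -> pop 10, enqueue [none], visited so far: [47, 1, 48, 20, 10]
  queue [32] -> pop 32, enqueue [45], visited so far: [47, 1, 48, 20, 10, 32]
  queue [45] -> pop 45, enqueue [none], visited so far: [47, 1, 48, 20, 10, 32, 45]
Result: [47, 1, 48, 20, 10, 32, 45]


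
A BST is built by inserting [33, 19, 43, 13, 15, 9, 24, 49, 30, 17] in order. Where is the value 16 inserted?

Starting tree (level order): [33, 19, 43, 13, 24, None, 49, 9, 15, None, 30, None, None, None, None, None, 17]
Insertion path: 33 -> 19 -> 13 -> 15 -> 17
Result: insert 16 as left child of 17
Final tree (level order): [33, 19, 43, 13, 24, None, 49, 9, 15, None, 30, None, None, None, None, None, 17, None, None, 16]


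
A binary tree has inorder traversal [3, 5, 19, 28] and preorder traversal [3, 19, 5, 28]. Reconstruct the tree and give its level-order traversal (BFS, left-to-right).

Inorder:  [3, 5, 19, 28]
Preorder: [3, 19, 5, 28]
Algorithm: preorder visits root first, so consume preorder in order;
for each root, split the current inorder slice at that value into
left-subtree inorder and right-subtree inorder, then recurse.
Recursive splits:
  root=3; inorder splits into left=[], right=[5, 19, 28]
  root=19; inorder splits into left=[5], right=[28]
  root=5; inorder splits into left=[], right=[]
  root=28; inorder splits into left=[], right=[]
Reconstructed level-order: [3, 19, 5, 28]


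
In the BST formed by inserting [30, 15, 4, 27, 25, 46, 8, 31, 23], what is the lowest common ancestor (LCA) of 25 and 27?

Tree insertion order: [30, 15, 4, 27, 25, 46, 8, 31, 23]
Tree (level-order array): [30, 15, 46, 4, 27, 31, None, None, 8, 25, None, None, None, None, None, 23]
In a BST, the LCA of p=25, q=27 is the first node v on the
root-to-leaf path with p <= v <= q (go left if both < v, right if both > v).
Walk from root:
  at 30: both 25 and 27 < 30, go left
  at 15: both 25 and 27 > 15, go right
  at 27: 25 <= 27 <= 27, this is the LCA
LCA = 27


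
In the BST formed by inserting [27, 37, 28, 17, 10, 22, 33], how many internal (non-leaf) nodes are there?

Tree built from: [27, 37, 28, 17, 10, 22, 33]
Tree (level-order array): [27, 17, 37, 10, 22, 28, None, None, None, None, None, None, 33]
Rule: An internal node has at least one child.
Per-node child counts:
  node 27: 2 child(ren)
  node 17: 2 child(ren)
  node 10: 0 child(ren)
  node 22: 0 child(ren)
  node 37: 1 child(ren)
  node 28: 1 child(ren)
  node 33: 0 child(ren)
Matching nodes: [27, 17, 37, 28]
Count of internal (non-leaf) nodes: 4


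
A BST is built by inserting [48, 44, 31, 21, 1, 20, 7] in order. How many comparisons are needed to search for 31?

Search path for 31: 48 -> 44 -> 31
Found: True
Comparisons: 3


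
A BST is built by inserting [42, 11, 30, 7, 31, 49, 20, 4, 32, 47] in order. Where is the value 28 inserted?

Starting tree (level order): [42, 11, 49, 7, 30, 47, None, 4, None, 20, 31, None, None, None, None, None, None, None, 32]
Insertion path: 42 -> 11 -> 30 -> 20
Result: insert 28 as right child of 20
Final tree (level order): [42, 11, 49, 7, 30, 47, None, 4, None, 20, 31, None, None, None, None, None, 28, None, 32]


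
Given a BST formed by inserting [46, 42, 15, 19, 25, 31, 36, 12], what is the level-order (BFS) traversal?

Tree insertion order: [46, 42, 15, 19, 25, 31, 36, 12]
Tree (level-order array): [46, 42, None, 15, None, 12, 19, None, None, None, 25, None, 31, None, 36]
BFS from the root, enqueuing left then right child of each popped node:
  queue [46] -> pop 46, enqueue [42], visited so far: [46]
  queue [42] -> pop 42, enqueue [15], visited so far: [46, 42]
  queue [15] -> pop 15, enqueue [12, 19], visited so far: [46, 42, 15]
  queue [12, 19] -> pop 12, enqueue [none], visited so far: [46, 42, 15, 12]
  queue [19] -> pop 19, enqueue [25], visited so far: [46, 42, 15, 12, 19]
  queue [25] -> pop 25, enqueue [31], visited so far: [46, 42, 15, 12, 19, 25]
  queue [31] -> pop 31, enqueue [36], visited so far: [46, 42, 15, 12, 19, 25, 31]
  queue [36] -> pop 36, enqueue [none], visited so far: [46, 42, 15, 12, 19, 25, 31, 36]
Result: [46, 42, 15, 12, 19, 25, 31, 36]


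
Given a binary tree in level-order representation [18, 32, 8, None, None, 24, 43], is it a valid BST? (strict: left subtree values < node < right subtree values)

Level-order array: [18, 32, 8, None, None, 24, 43]
Validate using subtree bounds (lo, hi): at each node, require lo < value < hi,
then recurse left with hi=value and right with lo=value.
Preorder trace (stopping at first violation):
  at node 18 with bounds (-inf, +inf): OK
  at node 32 with bounds (-inf, 18): VIOLATION
Node 32 violates its bound: not (-inf < 32 < 18).
Result: Not a valid BST


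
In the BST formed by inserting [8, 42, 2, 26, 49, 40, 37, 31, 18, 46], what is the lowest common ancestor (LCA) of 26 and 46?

Tree insertion order: [8, 42, 2, 26, 49, 40, 37, 31, 18, 46]
Tree (level-order array): [8, 2, 42, None, None, 26, 49, 18, 40, 46, None, None, None, 37, None, None, None, 31]
In a BST, the LCA of p=26, q=46 is the first node v on the
root-to-leaf path with p <= v <= q (go left if both < v, right if both > v).
Walk from root:
  at 8: both 26 and 46 > 8, go right
  at 42: 26 <= 42 <= 46, this is the LCA
LCA = 42


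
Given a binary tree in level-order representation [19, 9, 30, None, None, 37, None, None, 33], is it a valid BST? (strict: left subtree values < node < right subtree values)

Level-order array: [19, 9, 30, None, None, 37, None, None, 33]
Validate using subtree bounds (lo, hi): at each node, require lo < value < hi,
then recurse left with hi=value and right with lo=value.
Preorder trace (stopping at first violation):
  at node 19 with bounds (-inf, +inf): OK
  at node 9 with bounds (-inf, 19): OK
  at node 30 with bounds (19, +inf): OK
  at node 37 with bounds (19, 30): VIOLATION
Node 37 violates its bound: not (19 < 37 < 30).
Result: Not a valid BST


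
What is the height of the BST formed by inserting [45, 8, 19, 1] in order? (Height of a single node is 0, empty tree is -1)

Insertion order: [45, 8, 19, 1]
Tree (level-order array): [45, 8, None, 1, 19]
Compute height bottom-up (empty subtree = -1):
  height(1) = 1 + max(-1, -1) = 0
  height(19) = 1 + max(-1, -1) = 0
  height(8) = 1 + max(0, 0) = 1
  height(45) = 1 + max(1, -1) = 2
Height = 2


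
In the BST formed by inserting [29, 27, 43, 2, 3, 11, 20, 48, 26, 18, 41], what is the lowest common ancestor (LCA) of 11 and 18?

Tree insertion order: [29, 27, 43, 2, 3, 11, 20, 48, 26, 18, 41]
Tree (level-order array): [29, 27, 43, 2, None, 41, 48, None, 3, None, None, None, None, None, 11, None, 20, 18, 26]
In a BST, the LCA of p=11, q=18 is the first node v on the
root-to-leaf path with p <= v <= q (go left if both < v, right if both > v).
Walk from root:
  at 29: both 11 and 18 < 29, go left
  at 27: both 11 and 18 < 27, go left
  at 2: both 11 and 18 > 2, go right
  at 3: both 11 and 18 > 3, go right
  at 11: 11 <= 11 <= 18, this is the LCA
LCA = 11


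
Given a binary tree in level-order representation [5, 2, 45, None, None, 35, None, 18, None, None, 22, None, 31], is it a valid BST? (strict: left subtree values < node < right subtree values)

Level-order array: [5, 2, 45, None, None, 35, None, 18, None, None, 22, None, 31]
Validate using subtree bounds (lo, hi): at each node, require lo < value < hi,
then recurse left with hi=value and right with lo=value.
Preorder trace (stopping at first violation):
  at node 5 with bounds (-inf, +inf): OK
  at node 2 with bounds (-inf, 5): OK
  at node 45 with bounds (5, +inf): OK
  at node 35 with bounds (5, 45): OK
  at node 18 with bounds (5, 35): OK
  at node 22 with bounds (18, 35): OK
  at node 31 with bounds (22, 35): OK
No violation found at any node.
Result: Valid BST


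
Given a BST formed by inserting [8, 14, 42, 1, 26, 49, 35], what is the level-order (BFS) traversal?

Tree insertion order: [8, 14, 42, 1, 26, 49, 35]
Tree (level-order array): [8, 1, 14, None, None, None, 42, 26, 49, None, 35]
BFS from the root, enqueuing left then right child of each popped node:
  queue [8] -> pop 8, enqueue [1, 14], visited so far: [8]
  queue [1, 14] -> pop 1, enqueue [none], visited so far: [8, 1]
  queue [14] -> pop 14, enqueue [42], visited so far: [8, 1, 14]
  queue [42] -> pop 42, enqueue [26, 49], visited so far: [8, 1, 14, 42]
  queue [26, 49] -> pop 26, enqueue [35], visited so far: [8, 1, 14, 42, 26]
  queue [49, 35] -> pop 49, enqueue [none], visited so far: [8, 1, 14, 42, 26, 49]
  queue [35] -> pop 35, enqueue [none], visited so far: [8, 1, 14, 42, 26, 49, 35]
Result: [8, 1, 14, 42, 26, 49, 35]


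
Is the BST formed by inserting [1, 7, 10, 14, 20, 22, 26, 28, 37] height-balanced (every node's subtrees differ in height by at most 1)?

Tree (level-order array): [1, None, 7, None, 10, None, 14, None, 20, None, 22, None, 26, None, 28, None, 37]
Definition: a tree is height-balanced if, at every node, |h(left) - h(right)| <= 1 (empty subtree has height -1).
Bottom-up per-node check:
  node 37: h_left=-1, h_right=-1, diff=0 [OK], height=0
  node 28: h_left=-1, h_right=0, diff=1 [OK], height=1
  node 26: h_left=-1, h_right=1, diff=2 [FAIL (|-1-1|=2 > 1)], height=2
  node 22: h_left=-1, h_right=2, diff=3 [FAIL (|-1-2|=3 > 1)], height=3
  node 20: h_left=-1, h_right=3, diff=4 [FAIL (|-1-3|=4 > 1)], height=4
  node 14: h_left=-1, h_right=4, diff=5 [FAIL (|-1-4|=5 > 1)], height=5
  node 10: h_left=-1, h_right=5, diff=6 [FAIL (|-1-5|=6 > 1)], height=6
  node 7: h_left=-1, h_right=6, diff=7 [FAIL (|-1-6|=7 > 1)], height=7
  node 1: h_left=-1, h_right=7, diff=8 [FAIL (|-1-7|=8 > 1)], height=8
Node 26 violates the condition: |-1 - 1| = 2 > 1.
Result: Not balanced


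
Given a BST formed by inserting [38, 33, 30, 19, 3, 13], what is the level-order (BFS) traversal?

Tree insertion order: [38, 33, 30, 19, 3, 13]
Tree (level-order array): [38, 33, None, 30, None, 19, None, 3, None, None, 13]
BFS from the root, enqueuing left then right child of each popped node:
  queue [38] -> pop 38, enqueue [33], visited so far: [38]
  queue [33] -> pop 33, enqueue [30], visited so far: [38, 33]
  queue [30] -> pop 30, enqueue [19], visited so far: [38, 33, 30]
  queue [19] -> pop 19, enqueue [3], visited so far: [38, 33, 30, 19]
  queue [3] -> pop 3, enqueue [13], visited so far: [38, 33, 30, 19, 3]
  queue [13] -> pop 13, enqueue [none], visited so far: [38, 33, 30, 19, 3, 13]
Result: [38, 33, 30, 19, 3, 13]


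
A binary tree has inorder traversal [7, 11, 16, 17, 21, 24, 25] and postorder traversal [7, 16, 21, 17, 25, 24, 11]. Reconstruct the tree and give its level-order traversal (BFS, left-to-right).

Inorder:   [7, 11, 16, 17, 21, 24, 25]
Postorder: [7, 16, 21, 17, 25, 24, 11]
Algorithm: postorder visits root last, so walk postorder right-to-left;
each value is the root of the current inorder slice — split it at that
value, recurse on the right subtree first, then the left.
Recursive splits:
  root=11; inorder splits into left=[7], right=[16, 17, 21, 24, 25]
  root=24; inorder splits into left=[16, 17, 21], right=[25]
  root=25; inorder splits into left=[], right=[]
  root=17; inorder splits into left=[16], right=[21]
  root=21; inorder splits into left=[], right=[]
  root=16; inorder splits into left=[], right=[]
  root=7; inorder splits into left=[], right=[]
Reconstructed level-order: [11, 7, 24, 17, 25, 16, 21]


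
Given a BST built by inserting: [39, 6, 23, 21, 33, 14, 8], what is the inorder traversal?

Tree insertion order: [39, 6, 23, 21, 33, 14, 8]
Tree (level-order array): [39, 6, None, None, 23, 21, 33, 14, None, None, None, 8]
Inorder traversal: [6, 8, 14, 21, 23, 33, 39]


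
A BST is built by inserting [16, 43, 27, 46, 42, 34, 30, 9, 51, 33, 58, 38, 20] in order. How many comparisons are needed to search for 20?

Search path for 20: 16 -> 43 -> 27 -> 20
Found: True
Comparisons: 4


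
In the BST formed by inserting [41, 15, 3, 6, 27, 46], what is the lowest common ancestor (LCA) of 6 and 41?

Tree insertion order: [41, 15, 3, 6, 27, 46]
Tree (level-order array): [41, 15, 46, 3, 27, None, None, None, 6]
In a BST, the LCA of p=6, q=41 is the first node v on the
root-to-leaf path with p <= v <= q (go left if both < v, right if both > v).
Walk from root:
  at 41: 6 <= 41 <= 41, this is the LCA
LCA = 41


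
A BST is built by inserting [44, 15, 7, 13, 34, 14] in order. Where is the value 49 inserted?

Starting tree (level order): [44, 15, None, 7, 34, None, 13, None, None, None, 14]
Insertion path: 44
Result: insert 49 as right child of 44
Final tree (level order): [44, 15, 49, 7, 34, None, None, None, 13, None, None, None, 14]


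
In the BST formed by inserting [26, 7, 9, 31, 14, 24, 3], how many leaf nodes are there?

Tree built from: [26, 7, 9, 31, 14, 24, 3]
Tree (level-order array): [26, 7, 31, 3, 9, None, None, None, None, None, 14, None, 24]
Rule: A leaf has 0 children.
Per-node child counts:
  node 26: 2 child(ren)
  node 7: 2 child(ren)
  node 3: 0 child(ren)
  node 9: 1 child(ren)
  node 14: 1 child(ren)
  node 24: 0 child(ren)
  node 31: 0 child(ren)
Matching nodes: [3, 24, 31]
Count of leaf nodes: 3


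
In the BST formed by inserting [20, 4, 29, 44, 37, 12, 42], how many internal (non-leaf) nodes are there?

Tree built from: [20, 4, 29, 44, 37, 12, 42]
Tree (level-order array): [20, 4, 29, None, 12, None, 44, None, None, 37, None, None, 42]
Rule: An internal node has at least one child.
Per-node child counts:
  node 20: 2 child(ren)
  node 4: 1 child(ren)
  node 12: 0 child(ren)
  node 29: 1 child(ren)
  node 44: 1 child(ren)
  node 37: 1 child(ren)
  node 42: 0 child(ren)
Matching nodes: [20, 4, 29, 44, 37]
Count of internal (non-leaf) nodes: 5


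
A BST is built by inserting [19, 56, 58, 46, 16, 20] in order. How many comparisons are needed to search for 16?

Search path for 16: 19 -> 16
Found: True
Comparisons: 2


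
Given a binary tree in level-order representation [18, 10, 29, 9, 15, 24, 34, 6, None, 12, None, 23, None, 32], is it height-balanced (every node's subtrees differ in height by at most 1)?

Tree (level-order array): [18, 10, 29, 9, 15, 24, 34, 6, None, 12, None, 23, None, 32]
Definition: a tree is height-balanced if, at every node, |h(left) - h(right)| <= 1 (empty subtree has height -1).
Bottom-up per-node check:
  node 6: h_left=-1, h_right=-1, diff=0 [OK], height=0
  node 9: h_left=0, h_right=-1, diff=1 [OK], height=1
  node 12: h_left=-1, h_right=-1, diff=0 [OK], height=0
  node 15: h_left=0, h_right=-1, diff=1 [OK], height=1
  node 10: h_left=1, h_right=1, diff=0 [OK], height=2
  node 23: h_left=-1, h_right=-1, diff=0 [OK], height=0
  node 24: h_left=0, h_right=-1, diff=1 [OK], height=1
  node 32: h_left=-1, h_right=-1, diff=0 [OK], height=0
  node 34: h_left=0, h_right=-1, diff=1 [OK], height=1
  node 29: h_left=1, h_right=1, diff=0 [OK], height=2
  node 18: h_left=2, h_right=2, diff=0 [OK], height=3
All nodes satisfy the balance condition.
Result: Balanced


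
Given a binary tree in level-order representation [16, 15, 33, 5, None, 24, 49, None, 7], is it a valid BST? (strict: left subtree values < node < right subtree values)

Level-order array: [16, 15, 33, 5, None, 24, 49, None, 7]
Validate using subtree bounds (lo, hi): at each node, require lo < value < hi,
then recurse left with hi=value and right with lo=value.
Preorder trace (stopping at first violation):
  at node 16 with bounds (-inf, +inf): OK
  at node 15 with bounds (-inf, 16): OK
  at node 5 with bounds (-inf, 15): OK
  at node 7 with bounds (5, 15): OK
  at node 33 with bounds (16, +inf): OK
  at node 24 with bounds (16, 33): OK
  at node 49 with bounds (33, +inf): OK
No violation found at any node.
Result: Valid BST


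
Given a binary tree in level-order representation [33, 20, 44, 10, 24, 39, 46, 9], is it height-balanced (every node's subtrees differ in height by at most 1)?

Tree (level-order array): [33, 20, 44, 10, 24, 39, 46, 9]
Definition: a tree is height-balanced if, at every node, |h(left) - h(right)| <= 1 (empty subtree has height -1).
Bottom-up per-node check:
  node 9: h_left=-1, h_right=-1, diff=0 [OK], height=0
  node 10: h_left=0, h_right=-1, diff=1 [OK], height=1
  node 24: h_left=-1, h_right=-1, diff=0 [OK], height=0
  node 20: h_left=1, h_right=0, diff=1 [OK], height=2
  node 39: h_left=-1, h_right=-1, diff=0 [OK], height=0
  node 46: h_left=-1, h_right=-1, diff=0 [OK], height=0
  node 44: h_left=0, h_right=0, diff=0 [OK], height=1
  node 33: h_left=2, h_right=1, diff=1 [OK], height=3
All nodes satisfy the balance condition.
Result: Balanced


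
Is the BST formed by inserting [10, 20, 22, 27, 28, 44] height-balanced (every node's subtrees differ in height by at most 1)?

Tree (level-order array): [10, None, 20, None, 22, None, 27, None, 28, None, 44]
Definition: a tree is height-balanced if, at every node, |h(left) - h(right)| <= 1 (empty subtree has height -1).
Bottom-up per-node check:
  node 44: h_left=-1, h_right=-1, diff=0 [OK], height=0
  node 28: h_left=-1, h_right=0, diff=1 [OK], height=1
  node 27: h_left=-1, h_right=1, diff=2 [FAIL (|-1-1|=2 > 1)], height=2
  node 22: h_left=-1, h_right=2, diff=3 [FAIL (|-1-2|=3 > 1)], height=3
  node 20: h_left=-1, h_right=3, diff=4 [FAIL (|-1-3|=4 > 1)], height=4
  node 10: h_left=-1, h_right=4, diff=5 [FAIL (|-1-4|=5 > 1)], height=5
Node 27 violates the condition: |-1 - 1| = 2 > 1.
Result: Not balanced


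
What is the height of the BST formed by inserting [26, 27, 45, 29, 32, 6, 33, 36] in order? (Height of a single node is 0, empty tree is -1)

Insertion order: [26, 27, 45, 29, 32, 6, 33, 36]
Tree (level-order array): [26, 6, 27, None, None, None, 45, 29, None, None, 32, None, 33, None, 36]
Compute height bottom-up (empty subtree = -1):
  height(6) = 1 + max(-1, -1) = 0
  height(36) = 1 + max(-1, -1) = 0
  height(33) = 1 + max(-1, 0) = 1
  height(32) = 1 + max(-1, 1) = 2
  height(29) = 1 + max(-1, 2) = 3
  height(45) = 1 + max(3, -1) = 4
  height(27) = 1 + max(-1, 4) = 5
  height(26) = 1 + max(0, 5) = 6
Height = 6


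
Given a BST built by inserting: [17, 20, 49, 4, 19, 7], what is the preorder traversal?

Tree insertion order: [17, 20, 49, 4, 19, 7]
Tree (level-order array): [17, 4, 20, None, 7, 19, 49]
Preorder traversal: [17, 4, 7, 20, 19, 49]


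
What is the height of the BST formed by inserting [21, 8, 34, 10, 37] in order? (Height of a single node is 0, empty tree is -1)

Insertion order: [21, 8, 34, 10, 37]
Tree (level-order array): [21, 8, 34, None, 10, None, 37]
Compute height bottom-up (empty subtree = -1):
  height(10) = 1 + max(-1, -1) = 0
  height(8) = 1 + max(-1, 0) = 1
  height(37) = 1 + max(-1, -1) = 0
  height(34) = 1 + max(-1, 0) = 1
  height(21) = 1 + max(1, 1) = 2
Height = 2


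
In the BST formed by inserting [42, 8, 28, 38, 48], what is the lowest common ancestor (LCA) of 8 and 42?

Tree insertion order: [42, 8, 28, 38, 48]
Tree (level-order array): [42, 8, 48, None, 28, None, None, None, 38]
In a BST, the LCA of p=8, q=42 is the first node v on the
root-to-leaf path with p <= v <= q (go left if both < v, right if both > v).
Walk from root:
  at 42: 8 <= 42 <= 42, this is the LCA
LCA = 42


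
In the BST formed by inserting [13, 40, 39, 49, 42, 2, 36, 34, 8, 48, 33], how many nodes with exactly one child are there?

Tree built from: [13, 40, 39, 49, 42, 2, 36, 34, 8, 48, 33]
Tree (level-order array): [13, 2, 40, None, 8, 39, 49, None, None, 36, None, 42, None, 34, None, None, 48, 33]
Rule: These are nodes with exactly 1 non-null child.
Per-node child counts:
  node 13: 2 child(ren)
  node 2: 1 child(ren)
  node 8: 0 child(ren)
  node 40: 2 child(ren)
  node 39: 1 child(ren)
  node 36: 1 child(ren)
  node 34: 1 child(ren)
  node 33: 0 child(ren)
  node 49: 1 child(ren)
  node 42: 1 child(ren)
  node 48: 0 child(ren)
Matching nodes: [2, 39, 36, 34, 49, 42]
Count of nodes with exactly one child: 6


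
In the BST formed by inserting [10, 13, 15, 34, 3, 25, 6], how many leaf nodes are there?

Tree built from: [10, 13, 15, 34, 3, 25, 6]
Tree (level-order array): [10, 3, 13, None, 6, None, 15, None, None, None, 34, 25]
Rule: A leaf has 0 children.
Per-node child counts:
  node 10: 2 child(ren)
  node 3: 1 child(ren)
  node 6: 0 child(ren)
  node 13: 1 child(ren)
  node 15: 1 child(ren)
  node 34: 1 child(ren)
  node 25: 0 child(ren)
Matching nodes: [6, 25]
Count of leaf nodes: 2


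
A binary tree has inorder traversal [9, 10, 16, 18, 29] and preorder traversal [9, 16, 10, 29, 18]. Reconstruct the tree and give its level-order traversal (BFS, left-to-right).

Inorder:  [9, 10, 16, 18, 29]
Preorder: [9, 16, 10, 29, 18]
Algorithm: preorder visits root first, so consume preorder in order;
for each root, split the current inorder slice at that value into
left-subtree inorder and right-subtree inorder, then recurse.
Recursive splits:
  root=9; inorder splits into left=[], right=[10, 16, 18, 29]
  root=16; inorder splits into left=[10], right=[18, 29]
  root=10; inorder splits into left=[], right=[]
  root=29; inorder splits into left=[18], right=[]
  root=18; inorder splits into left=[], right=[]
Reconstructed level-order: [9, 16, 10, 29, 18]


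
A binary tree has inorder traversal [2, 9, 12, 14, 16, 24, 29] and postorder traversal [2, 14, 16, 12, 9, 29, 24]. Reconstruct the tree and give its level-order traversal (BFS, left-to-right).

Inorder:   [2, 9, 12, 14, 16, 24, 29]
Postorder: [2, 14, 16, 12, 9, 29, 24]
Algorithm: postorder visits root last, so walk postorder right-to-left;
each value is the root of the current inorder slice — split it at that
value, recurse on the right subtree first, then the left.
Recursive splits:
  root=24; inorder splits into left=[2, 9, 12, 14, 16], right=[29]
  root=29; inorder splits into left=[], right=[]
  root=9; inorder splits into left=[2], right=[12, 14, 16]
  root=12; inorder splits into left=[], right=[14, 16]
  root=16; inorder splits into left=[14], right=[]
  root=14; inorder splits into left=[], right=[]
  root=2; inorder splits into left=[], right=[]
Reconstructed level-order: [24, 9, 29, 2, 12, 16, 14]


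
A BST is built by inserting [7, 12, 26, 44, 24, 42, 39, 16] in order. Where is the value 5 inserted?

Starting tree (level order): [7, None, 12, None, 26, 24, 44, 16, None, 42, None, None, None, 39]
Insertion path: 7
Result: insert 5 as left child of 7
Final tree (level order): [7, 5, 12, None, None, None, 26, 24, 44, 16, None, 42, None, None, None, 39]


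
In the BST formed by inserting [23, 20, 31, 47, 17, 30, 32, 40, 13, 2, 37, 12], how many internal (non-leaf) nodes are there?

Tree built from: [23, 20, 31, 47, 17, 30, 32, 40, 13, 2, 37, 12]
Tree (level-order array): [23, 20, 31, 17, None, 30, 47, 13, None, None, None, 32, None, 2, None, None, 40, None, 12, 37]
Rule: An internal node has at least one child.
Per-node child counts:
  node 23: 2 child(ren)
  node 20: 1 child(ren)
  node 17: 1 child(ren)
  node 13: 1 child(ren)
  node 2: 1 child(ren)
  node 12: 0 child(ren)
  node 31: 2 child(ren)
  node 30: 0 child(ren)
  node 47: 1 child(ren)
  node 32: 1 child(ren)
  node 40: 1 child(ren)
  node 37: 0 child(ren)
Matching nodes: [23, 20, 17, 13, 2, 31, 47, 32, 40]
Count of internal (non-leaf) nodes: 9


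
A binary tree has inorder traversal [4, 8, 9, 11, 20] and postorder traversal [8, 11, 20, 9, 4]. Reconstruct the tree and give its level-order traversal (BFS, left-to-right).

Inorder:   [4, 8, 9, 11, 20]
Postorder: [8, 11, 20, 9, 4]
Algorithm: postorder visits root last, so walk postorder right-to-left;
each value is the root of the current inorder slice — split it at that
value, recurse on the right subtree first, then the left.
Recursive splits:
  root=4; inorder splits into left=[], right=[8, 9, 11, 20]
  root=9; inorder splits into left=[8], right=[11, 20]
  root=20; inorder splits into left=[11], right=[]
  root=11; inorder splits into left=[], right=[]
  root=8; inorder splits into left=[], right=[]
Reconstructed level-order: [4, 9, 8, 20, 11]


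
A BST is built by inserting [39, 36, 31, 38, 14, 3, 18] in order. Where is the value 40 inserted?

Starting tree (level order): [39, 36, None, 31, 38, 14, None, None, None, 3, 18]
Insertion path: 39
Result: insert 40 as right child of 39
Final tree (level order): [39, 36, 40, 31, 38, None, None, 14, None, None, None, 3, 18]


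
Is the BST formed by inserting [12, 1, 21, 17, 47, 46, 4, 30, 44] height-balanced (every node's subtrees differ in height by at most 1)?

Tree (level-order array): [12, 1, 21, None, 4, 17, 47, None, None, None, None, 46, None, 30, None, None, 44]
Definition: a tree is height-balanced if, at every node, |h(left) - h(right)| <= 1 (empty subtree has height -1).
Bottom-up per-node check:
  node 4: h_left=-1, h_right=-1, diff=0 [OK], height=0
  node 1: h_left=-1, h_right=0, diff=1 [OK], height=1
  node 17: h_left=-1, h_right=-1, diff=0 [OK], height=0
  node 44: h_left=-1, h_right=-1, diff=0 [OK], height=0
  node 30: h_left=-1, h_right=0, diff=1 [OK], height=1
  node 46: h_left=1, h_right=-1, diff=2 [FAIL (|1--1|=2 > 1)], height=2
  node 47: h_left=2, h_right=-1, diff=3 [FAIL (|2--1|=3 > 1)], height=3
  node 21: h_left=0, h_right=3, diff=3 [FAIL (|0-3|=3 > 1)], height=4
  node 12: h_left=1, h_right=4, diff=3 [FAIL (|1-4|=3 > 1)], height=5
Node 46 violates the condition: |1 - -1| = 2 > 1.
Result: Not balanced


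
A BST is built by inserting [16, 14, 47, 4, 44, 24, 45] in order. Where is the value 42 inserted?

Starting tree (level order): [16, 14, 47, 4, None, 44, None, None, None, 24, 45]
Insertion path: 16 -> 47 -> 44 -> 24
Result: insert 42 as right child of 24
Final tree (level order): [16, 14, 47, 4, None, 44, None, None, None, 24, 45, None, 42]


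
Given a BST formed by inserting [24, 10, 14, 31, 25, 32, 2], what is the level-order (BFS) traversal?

Tree insertion order: [24, 10, 14, 31, 25, 32, 2]
Tree (level-order array): [24, 10, 31, 2, 14, 25, 32]
BFS from the root, enqueuing left then right child of each popped node:
  queue [24] -> pop 24, enqueue [10, 31], visited so far: [24]
  queue [10, 31] -> pop 10, enqueue [2, 14], visited so far: [24, 10]
  queue [31, 2, 14] -> pop 31, enqueue [25, 32], visited so far: [24, 10, 31]
  queue [2, 14, 25, 32] -> pop 2, enqueue [none], visited so far: [24, 10, 31, 2]
  queue [14, 25, 32] -> pop 14, enqueue [none], visited so far: [24, 10, 31, 2, 14]
  queue [25, 32] -> pop 25, enqueue [none], visited so far: [24, 10, 31, 2, 14, 25]
  queue [32] -> pop 32, enqueue [none], visited so far: [24, 10, 31, 2, 14, 25, 32]
Result: [24, 10, 31, 2, 14, 25, 32]


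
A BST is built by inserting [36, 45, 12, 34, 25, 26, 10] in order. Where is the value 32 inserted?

Starting tree (level order): [36, 12, 45, 10, 34, None, None, None, None, 25, None, None, 26]
Insertion path: 36 -> 12 -> 34 -> 25 -> 26
Result: insert 32 as right child of 26
Final tree (level order): [36, 12, 45, 10, 34, None, None, None, None, 25, None, None, 26, None, 32]


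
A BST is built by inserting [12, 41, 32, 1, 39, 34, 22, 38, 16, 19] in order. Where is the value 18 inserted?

Starting tree (level order): [12, 1, 41, None, None, 32, None, 22, 39, 16, None, 34, None, None, 19, None, 38]
Insertion path: 12 -> 41 -> 32 -> 22 -> 16 -> 19
Result: insert 18 as left child of 19
Final tree (level order): [12, 1, 41, None, None, 32, None, 22, 39, 16, None, 34, None, None, 19, None, 38, 18]


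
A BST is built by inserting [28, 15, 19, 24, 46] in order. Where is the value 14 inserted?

Starting tree (level order): [28, 15, 46, None, 19, None, None, None, 24]
Insertion path: 28 -> 15
Result: insert 14 as left child of 15
Final tree (level order): [28, 15, 46, 14, 19, None, None, None, None, None, 24]


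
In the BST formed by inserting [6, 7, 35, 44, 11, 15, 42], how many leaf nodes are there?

Tree built from: [6, 7, 35, 44, 11, 15, 42]
Tree (level-order array): [6, None, 7, None, 35, 11, 44, None, 15, 42]
Rule: A leaf has 0 children.
Per-node child counts:
  node 6: 1 child(ren)
  node 7: 1 child(ren)
  node 35: 2 child(ren)
  node 11: 1 child(ren)
  node 15: 0 child(ren)
  node 44: 1 child(ren)
  node 42: 0 child(ren)
Matching nodes: [15, 42]
Count of leaf nodes: 2


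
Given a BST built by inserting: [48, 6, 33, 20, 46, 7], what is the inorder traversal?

Tree insertion order: [48, 6, 33, 20, 46, 7]
Tree (level-order array): [48, 6, None, None, 33, 20, 46, 7]
Inorder traversal: [6, 7, 20, 33, 46, 48]


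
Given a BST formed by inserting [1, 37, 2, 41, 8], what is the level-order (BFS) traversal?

Tree insertion order: [1, 37, 2, 41, 8]
Tree (level-order array): [1, None, 37, 2, 41, None, 8]
BFS from the root, enqueuing left then right child of each popped node:
  queue [1] -> pop 1, enqueue [37], visited so far: [1]
  queue [37] -> pop 37, enqueue [2, 41], visited so far: [1, 37]
  queue [2, 41] -> pop 2, enqueue [8], visited so far: [1, 37, 2]
  queue [41, 8] -> pop 41, enqueue [none], visited so far: [1, 37, 2, 41]
  queue [8] -> pop 8, enqueue [none], visited so far: [1, 37, 2, 41, 8]
Result: [1, 37, 2, 41, 8]


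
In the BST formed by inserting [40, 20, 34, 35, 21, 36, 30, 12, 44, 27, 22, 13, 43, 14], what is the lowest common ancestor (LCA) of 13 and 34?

Tree insertion order: [40, 20, 34, 35, 21, 36, 30, 12, 44, 27, 22, 13, 43, 14]
Tree (level-order array): [40, 20, 44, 12, 34, 43, None, None, 13, 21, 35, None, None, None, 14, None, 30, None, 36, None, None, 27, None, None, None, 22]
In a BST, the LCA of p=13, q=34 is the first node v on the
root-to-leaf path with p <= v <= q (go left if both < v, right if both > v).
Walk from root:
  at 40: both 13 and 34 < 40, go left
  at 20: 13 <= 20 <= 34, this is the LCA
LCA = 20


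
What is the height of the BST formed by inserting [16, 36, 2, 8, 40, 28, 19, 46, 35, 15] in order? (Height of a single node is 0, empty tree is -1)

Insertion order: [16, 36, 2, 8, 40, 28, 19, 46, 35, 15]
Tree (level-order array): [16, 2, 36, None, 8, 28, 40, None, 15, 19, 35, None, 46]
Compute height bottom-up (empty subtree = -1):
  height(15) = 1 + max(-1, -1) = 0
  height(8) = 1 + max(-1, 0) = 1
  height(2) = 1 + max(-1, 1) = 2
  height(19) = 1 + max(-1, -1) = 0
  height(35) = 1 + max(-1, -1) = 0
  height(28) = 1 + max(0, 0) = 1
  height(46) = 1 + max(-1, -1) = 0
  height(40) = 1 + max(-1, 0) = 1
  height(36) = 1 + max(1, 1) = 2
  height(16) = 1 + max(2, 2) = 3
Height = 3


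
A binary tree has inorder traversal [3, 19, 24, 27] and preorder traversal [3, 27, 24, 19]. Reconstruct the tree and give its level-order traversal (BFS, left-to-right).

Inorder:  [3, 19, 24, 27]
Preorder: [3, 27, 24, 19]
Algorithm: preorder visits root first, so consume preorder in order;
for each root, split the current inorder slice at that value into
left-subtree inorder and right-subtree inorder, then recurse.
Recursive splits:
  root=3; inorder splits into left=[], right=[19, 24, 27]
  root=27; inorder splits into left=[19, 24], right=[]
  root=24; inorder splits into left=[19], right=[]
  root=19; inorder splits into left=[], right=[]
Reconstructed level-order: [3, 27, 24, 19]


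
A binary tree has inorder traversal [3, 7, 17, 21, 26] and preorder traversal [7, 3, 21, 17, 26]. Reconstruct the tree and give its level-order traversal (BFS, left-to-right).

Inorder:  [3, 7, 17, 21, 26]
Preorder: [7, 3, 21, 17, 26]
Algorithm: preorder visits root first, so consume preorder in order;
for each root, split the current inorder slice at that value into
left-subtree inorder and right-subtree inorder, then recurse.
Recursive splits:
  root=7; inorder splits into left=[3], right=[17, 21, 26]
  root=3; inorder splits into left=[], right=[]
  root=21; inorder splits into left=[17], right=[26]
  root=17; inorder splits into left=[], right=[]
  root=26; inorder splits into left=[], right=[]
Reconstructed level-order: [7, 3, 21, 17, 26]


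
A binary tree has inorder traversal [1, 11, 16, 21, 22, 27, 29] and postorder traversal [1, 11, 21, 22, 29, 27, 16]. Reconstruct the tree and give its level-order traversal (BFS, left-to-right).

Inorder:   [1, 11, 16, 21, 22, 27, 29]
Postorder: [1, 11, 21, 22, 29, 27, 16]
Algorithm: postorder visits root last, so walk postorder right-to-left;
each value is the root of the current inorder slice — split it at that
value, recurse on the right subtree first, then the left.
Recursive splits:
  root=16; inorder splits into left=[1, 11], right=[21, 22, 27, 29]
  root=27; inorder splits into left=[21, 22], right=[29]
  root=29; inorder splits into left=[], right=[]
  root=22; inorder splits into left=[21], right=[]
  root=21; inorder splits into left=[], right=[]
  root=11; inorder splits into left=[1], right=[]
  root=1; inorder splits into left=[], right=[]
Reconstructed level-order: [16, 11, 27, 1, 22, 29, 21]


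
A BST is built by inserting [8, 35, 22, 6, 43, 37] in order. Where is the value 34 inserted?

Starting tree (level order): [8, 6, 35, None, None, 22, 43, None, None, 37]
Insertion path: 8 -> 35 -> 22
Result: insert 34 as right child of 22
Final tree (level order): [8, 6, 35, None, None, 22, 43, None, 34, 37]


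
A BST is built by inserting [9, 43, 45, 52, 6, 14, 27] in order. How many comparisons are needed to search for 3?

Search path for 3: 9 -> 6
Found: False
Comparisons: 2


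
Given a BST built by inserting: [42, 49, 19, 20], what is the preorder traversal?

Tree insertion order: [42, 49, 19, 20]
Tree (level-order array): [42, 19, 49, None, 20]
Preorder traversal: [42, 19, 20, 49]


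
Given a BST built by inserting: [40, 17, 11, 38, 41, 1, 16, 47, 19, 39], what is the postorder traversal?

Tree insertion order: [40, 17, 11, 38, 41, 1, 16, 47, 19, 39]
Tree (level-order array): [40, 17, 41, 11, 38, None, 47, 1, 16, 19, 39]
Postorder traversal: [1, 16, 11, 19, 39, 38, 17, 47, 41, 40]


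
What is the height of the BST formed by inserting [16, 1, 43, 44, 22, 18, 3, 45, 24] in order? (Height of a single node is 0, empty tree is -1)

Insertion order: [16, 1, 43, 44, 22, 18, 3, 45, 24]
Tree (level-order array): [16, 1, 43, None, 3, 22, 44, None, None, 18, 24, None, 45]
Compute height bottom-up (empty subtree = -1):
  height(3) = 1 + max(-1, -1) = 0
  height(1) = 1 + max(-1, 0) = 1
  height(18) = 1 + max(-1, -1) = 0
  height(24) = 1 + max(-1, -1) = 0
  height(22) = 1 + max(0, 0) = 1
  height(45) = 1 + max(-1, -1) = 0
  height(44) = 1 + max(-1, 0) = 1
  height(43) = 1 + max(1, 1) = 2
  height(16) = 1 + max(1, 2) = 3
Height = 3


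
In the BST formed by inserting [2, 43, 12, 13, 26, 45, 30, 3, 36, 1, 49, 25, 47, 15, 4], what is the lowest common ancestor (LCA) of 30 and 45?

Tree insertion order: [2, 43, 12, 13, 26, 45, 30, 3, 36, 1, 49, 25, 47, 15, 4]
Tree (level-order array): [2, 1, 43, None, None, 12, 45, 3, 13, None, 49, None, 4, None, 26, 47, None, None, None, 25, 30, None, None, 15, None, None, 36]
In a BST, the LCA of p=30, q=45 is the first node v on the
root-to-leaf path with p <= v <= q (go left if both < v, right if both > v).
Walk from root:
  at 2: both 30 and 45 > 2, go right
  at 43: 30 <= 43 <= 45, this is the LCA
LCA = 43


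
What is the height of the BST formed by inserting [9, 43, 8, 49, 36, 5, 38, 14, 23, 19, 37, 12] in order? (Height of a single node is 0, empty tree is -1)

Insertion order: [9, 43, 8, 49, 36, 5, 38, 14, 23, 19, 37, 12]
Tree (level-order array): [9, 8, 43, 5, None, 36, 49, None, None, 14, 38, None, None, 12, 23, 37, None, None, None, 19]
Compute height bottom-up (empty subtree = -1):
  height(5) = 1 + max(-1, -1) = 0
  height(8) = 1 + max(0, -1) = 1
  height(12) = 1 + max(-1, -1) = 0
  height(19) = 1 + max(-1, -1) = 0
  height(23) = 1 + max(0, -1) = 1
  height(14) = 1 + max(0, 1) = 2
  height(37) = 1 + max(-1, -1) = 0
  height(38) = 1 + max(0, -1) = 1
  height(36) = 1 + max(2, 1) = 3
  height(49) = 1 + max(-1, -1) = 0
  height(43) = 1 + max(3, 0) = 4
  height(9) = 1 + max(1, 4) = 5
Height = 5


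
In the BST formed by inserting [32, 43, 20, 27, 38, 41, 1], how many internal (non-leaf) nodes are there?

Tree built from: [32, 43, 20, 27, 38, 41, 1]
Tree (level-order array): [32, 20, 43, 1, 27, 38, None, None, None, None, None, None, 41]
Rule: An internal node has at least one child.
Per-node child counts:
  node 32: 2 child(ren)
  node 20: 2 child(ren)
  node 1: 0 child(ren)
  node 27: 0 child(ren)
  node 43: 1 child(ren)
  node 38: 1 child(ren)
  node 41: 0 child(ren)
Matching nodes: [32, 20, 43, 38]
Count of internal (non-leaf) nodes: 4


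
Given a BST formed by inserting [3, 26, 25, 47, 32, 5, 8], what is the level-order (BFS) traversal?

Tree insertion order: [3, 26, 25, 47, 32, 5, 8]
Tree (level-order array): [3, None, 26, 25, 47, 5, None, 32, None, None, 8]
BFS from the root, enqueuing left then right child of each popped node:
  queue [3] -> pop 3, enqueue [26], visited so far: [3]
  queue [26] -> pop 26, enqueue [25, 47], visited so far: [3, 26]
  queue [25, 47] -> pop 25, enqueue [5], visited so far: [3, 26, 25]
  queue [47, 5] -> pop 47, enqueue [32], visited so far: [3, 26, 25, 47]
  queue [5, 32] -> pop 5, enqueue [8], visited so far: [3, 26, 25, 47, 5]
  queue [32, 8] -> pop 32, enqueue [none], visited so far: [3, 26, 25, 47, 5, 32]
  queue [8] -> pop 8, enqueue [none], visited so far: [3, 26, 25, 47, 5, 32, 8]
Result: [3, 26, 25, 47, 5, 32, 8]


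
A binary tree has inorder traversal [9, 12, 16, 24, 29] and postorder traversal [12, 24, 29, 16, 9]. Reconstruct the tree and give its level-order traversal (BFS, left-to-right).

Inorder:   [9, 12, 16, 24, 29]
Postorder: [12, 24, 29, 16, 9]
Algorithm: postorder visits root last, so walk postorder right-to-left;
each value is the root of the current inorder slice — split it at that
value, recurse on the right subtree first, then the left.
Recursive splits:
  root=9; inorder splits into left=[], right=[12, 16, 24, 29]
  root=16; inorder splits into left=[12], right=[24, 29]
  root=29; inorder splits into left=[24], right=[]
  root=24; inorder splits into left=[], right=[]
  root=12; inorder splits into left=[], right=[]
Reconstructed level-order: [9, 16, 12, 29, 24]
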